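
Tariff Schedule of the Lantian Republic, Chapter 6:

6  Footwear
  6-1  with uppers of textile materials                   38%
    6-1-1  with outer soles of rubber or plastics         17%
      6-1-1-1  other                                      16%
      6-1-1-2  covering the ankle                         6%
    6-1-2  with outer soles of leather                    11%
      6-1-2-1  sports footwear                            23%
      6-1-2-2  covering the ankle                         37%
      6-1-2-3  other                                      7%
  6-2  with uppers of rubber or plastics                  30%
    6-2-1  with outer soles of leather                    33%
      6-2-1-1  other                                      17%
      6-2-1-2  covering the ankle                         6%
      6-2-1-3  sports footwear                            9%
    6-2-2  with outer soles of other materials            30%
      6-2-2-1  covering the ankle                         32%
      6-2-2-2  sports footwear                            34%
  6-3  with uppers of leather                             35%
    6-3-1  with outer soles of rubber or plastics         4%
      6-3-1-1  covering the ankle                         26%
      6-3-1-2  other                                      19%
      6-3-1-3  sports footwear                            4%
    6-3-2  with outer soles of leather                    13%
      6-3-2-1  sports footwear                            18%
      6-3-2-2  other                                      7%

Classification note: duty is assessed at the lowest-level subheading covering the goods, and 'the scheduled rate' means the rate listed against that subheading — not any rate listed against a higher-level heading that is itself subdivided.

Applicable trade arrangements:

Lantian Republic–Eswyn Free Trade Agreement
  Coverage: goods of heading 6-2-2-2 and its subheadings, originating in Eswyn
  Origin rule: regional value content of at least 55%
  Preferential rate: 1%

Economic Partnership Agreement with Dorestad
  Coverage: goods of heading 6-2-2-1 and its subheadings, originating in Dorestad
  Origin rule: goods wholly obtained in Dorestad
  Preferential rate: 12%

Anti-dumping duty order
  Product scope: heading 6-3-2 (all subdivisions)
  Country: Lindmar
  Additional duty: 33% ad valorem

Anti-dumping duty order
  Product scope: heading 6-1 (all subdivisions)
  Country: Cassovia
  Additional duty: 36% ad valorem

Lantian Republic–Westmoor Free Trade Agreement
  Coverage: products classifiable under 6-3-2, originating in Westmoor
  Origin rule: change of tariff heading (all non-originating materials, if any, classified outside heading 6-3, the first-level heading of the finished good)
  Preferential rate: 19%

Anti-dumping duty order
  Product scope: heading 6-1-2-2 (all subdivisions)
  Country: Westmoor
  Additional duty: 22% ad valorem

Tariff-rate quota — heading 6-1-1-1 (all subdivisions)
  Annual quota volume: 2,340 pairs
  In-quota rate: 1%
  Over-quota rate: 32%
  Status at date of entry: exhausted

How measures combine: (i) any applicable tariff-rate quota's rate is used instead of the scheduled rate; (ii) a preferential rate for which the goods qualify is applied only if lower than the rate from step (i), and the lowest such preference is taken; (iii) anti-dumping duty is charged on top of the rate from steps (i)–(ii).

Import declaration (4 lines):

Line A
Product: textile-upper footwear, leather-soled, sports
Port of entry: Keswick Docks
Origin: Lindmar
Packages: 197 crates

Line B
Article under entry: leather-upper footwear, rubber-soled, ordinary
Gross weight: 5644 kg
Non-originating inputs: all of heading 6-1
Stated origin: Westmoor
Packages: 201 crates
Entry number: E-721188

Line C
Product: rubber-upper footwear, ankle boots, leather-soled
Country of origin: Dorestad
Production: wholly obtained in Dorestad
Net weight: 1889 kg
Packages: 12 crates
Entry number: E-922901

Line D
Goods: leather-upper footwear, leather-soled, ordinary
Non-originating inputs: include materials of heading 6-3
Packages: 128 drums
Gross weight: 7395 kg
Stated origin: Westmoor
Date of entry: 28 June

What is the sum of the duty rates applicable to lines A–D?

55%

Line A: textile-upper → 6-1; leather-soled → 6-1-2; sports → 6-1-2-1. Scheduled 23%. No special measure applies. → 23%.
Line B: leather-upper → 6-3; rubber-soled → 6-3-1; ordinary → 6-3-1-2. Scheduled 19%. Westmoor agreement on 6-3-2: 6-3-1-2 not covered. → 19%.
Line C: rubber-upper → 6-2; leather-soled → 6-2-1; ankle boots → 6-2-1-2. Scheduled 6%. Dorestad agreement on 6-2-2-1: 6-2-1-2 not covered. → 6%.
Line D: leather-upper → 6-3; leather-soled → 6-3-2; ordinary → 6-3-2-2. Scheduled 7%. Westmoor agreement on 6-3-2: CTH not met. → 7%.
Sum: 23% + 19% + 6% + 7% = 55%.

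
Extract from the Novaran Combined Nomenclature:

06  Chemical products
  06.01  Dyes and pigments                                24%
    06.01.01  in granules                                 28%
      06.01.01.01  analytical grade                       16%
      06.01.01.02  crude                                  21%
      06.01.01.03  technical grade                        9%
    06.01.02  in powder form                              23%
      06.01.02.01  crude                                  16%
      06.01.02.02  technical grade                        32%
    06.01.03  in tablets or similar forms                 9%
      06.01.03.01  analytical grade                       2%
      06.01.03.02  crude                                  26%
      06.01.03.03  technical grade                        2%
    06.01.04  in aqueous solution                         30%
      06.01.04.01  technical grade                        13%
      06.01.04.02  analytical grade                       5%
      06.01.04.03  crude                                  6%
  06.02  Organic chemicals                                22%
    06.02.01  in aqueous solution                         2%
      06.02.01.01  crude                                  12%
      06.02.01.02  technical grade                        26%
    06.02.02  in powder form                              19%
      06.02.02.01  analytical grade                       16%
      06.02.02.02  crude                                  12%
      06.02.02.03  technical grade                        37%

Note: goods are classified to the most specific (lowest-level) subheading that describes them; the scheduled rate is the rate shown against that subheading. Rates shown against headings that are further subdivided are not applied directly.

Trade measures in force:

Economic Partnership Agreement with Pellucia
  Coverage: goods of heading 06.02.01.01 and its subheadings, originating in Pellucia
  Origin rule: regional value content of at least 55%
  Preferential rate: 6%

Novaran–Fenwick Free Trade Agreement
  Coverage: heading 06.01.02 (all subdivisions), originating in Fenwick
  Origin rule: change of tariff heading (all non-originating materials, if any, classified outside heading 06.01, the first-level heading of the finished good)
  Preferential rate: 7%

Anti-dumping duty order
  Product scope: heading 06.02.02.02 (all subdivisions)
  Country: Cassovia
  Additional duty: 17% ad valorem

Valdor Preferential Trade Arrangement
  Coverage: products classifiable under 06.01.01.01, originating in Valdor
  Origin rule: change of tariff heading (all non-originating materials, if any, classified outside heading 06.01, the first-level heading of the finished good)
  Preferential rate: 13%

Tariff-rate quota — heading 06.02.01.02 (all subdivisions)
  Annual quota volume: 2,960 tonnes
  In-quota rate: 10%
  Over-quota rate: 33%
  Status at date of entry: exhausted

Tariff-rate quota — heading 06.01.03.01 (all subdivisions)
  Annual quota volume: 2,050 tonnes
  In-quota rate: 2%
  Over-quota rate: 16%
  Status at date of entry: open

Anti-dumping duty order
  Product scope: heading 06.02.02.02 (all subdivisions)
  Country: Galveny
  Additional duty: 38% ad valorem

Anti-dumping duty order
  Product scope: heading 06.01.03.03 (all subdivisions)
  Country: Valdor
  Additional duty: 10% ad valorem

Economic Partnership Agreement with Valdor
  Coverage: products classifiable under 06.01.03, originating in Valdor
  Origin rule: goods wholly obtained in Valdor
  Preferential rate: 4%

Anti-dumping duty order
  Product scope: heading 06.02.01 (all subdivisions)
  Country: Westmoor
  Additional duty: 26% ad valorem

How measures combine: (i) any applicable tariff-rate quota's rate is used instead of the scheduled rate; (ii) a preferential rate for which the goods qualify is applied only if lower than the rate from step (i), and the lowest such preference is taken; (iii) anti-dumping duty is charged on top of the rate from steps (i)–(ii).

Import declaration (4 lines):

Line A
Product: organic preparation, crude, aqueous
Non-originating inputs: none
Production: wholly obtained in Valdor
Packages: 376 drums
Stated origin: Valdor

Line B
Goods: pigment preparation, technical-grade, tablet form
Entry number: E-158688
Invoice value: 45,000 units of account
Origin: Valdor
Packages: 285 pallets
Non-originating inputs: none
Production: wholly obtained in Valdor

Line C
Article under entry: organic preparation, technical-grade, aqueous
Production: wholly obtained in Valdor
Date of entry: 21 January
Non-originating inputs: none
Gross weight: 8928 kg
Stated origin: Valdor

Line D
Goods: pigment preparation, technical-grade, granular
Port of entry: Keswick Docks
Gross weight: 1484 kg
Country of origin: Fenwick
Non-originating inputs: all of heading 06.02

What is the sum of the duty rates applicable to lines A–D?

66%

Line A: organic → 06.02; aqueous → 06.02.01; crude → 06.02.01.01. Scheduled 12%. Valdor agreement on 06.01.01.01: 06.02.01.01 not covered; Valdor agreement on 06.01.03: 06.02.01.01 not covered. → 12%.
Line B: pigment → 06.01; tablet form → 06.01.03; technical-grade → 06.01.03.03. Scheduled 2%. Valdor agreement on 06.01.01.01: 06.01.03.03 not covered; Valdor agreement on 06.01.03: wholly obtained → 4% available; preference 4% not lower than 2% → no reduction; anti-dumping (Valdor, 06.01.03.03): +10%; total 2% + 10% = 12%. → 12%.
Line C: organic → 06.02; aqueous → 06.02.01; technical-grade → 06.02.01.02. Scheduled 26%. quota on 06.02.01.02 exhausted → over-quota 33%; Valdor agreement on 06.01.01.01: 06.02.01.02 not covered; Valdor agreement on 06.01.03: 06.02.01.02 not covered. → 33%.
Line D: pigment → 06.01; granular → 06.01.01; technical-grade → 06.01.01.03. Scheduled 9%. Fenwick agreement on 06.01.02: 06.01.01.03 not covered. → 9%.
Sum: 12% + 12% + 33% + 9% = 66%.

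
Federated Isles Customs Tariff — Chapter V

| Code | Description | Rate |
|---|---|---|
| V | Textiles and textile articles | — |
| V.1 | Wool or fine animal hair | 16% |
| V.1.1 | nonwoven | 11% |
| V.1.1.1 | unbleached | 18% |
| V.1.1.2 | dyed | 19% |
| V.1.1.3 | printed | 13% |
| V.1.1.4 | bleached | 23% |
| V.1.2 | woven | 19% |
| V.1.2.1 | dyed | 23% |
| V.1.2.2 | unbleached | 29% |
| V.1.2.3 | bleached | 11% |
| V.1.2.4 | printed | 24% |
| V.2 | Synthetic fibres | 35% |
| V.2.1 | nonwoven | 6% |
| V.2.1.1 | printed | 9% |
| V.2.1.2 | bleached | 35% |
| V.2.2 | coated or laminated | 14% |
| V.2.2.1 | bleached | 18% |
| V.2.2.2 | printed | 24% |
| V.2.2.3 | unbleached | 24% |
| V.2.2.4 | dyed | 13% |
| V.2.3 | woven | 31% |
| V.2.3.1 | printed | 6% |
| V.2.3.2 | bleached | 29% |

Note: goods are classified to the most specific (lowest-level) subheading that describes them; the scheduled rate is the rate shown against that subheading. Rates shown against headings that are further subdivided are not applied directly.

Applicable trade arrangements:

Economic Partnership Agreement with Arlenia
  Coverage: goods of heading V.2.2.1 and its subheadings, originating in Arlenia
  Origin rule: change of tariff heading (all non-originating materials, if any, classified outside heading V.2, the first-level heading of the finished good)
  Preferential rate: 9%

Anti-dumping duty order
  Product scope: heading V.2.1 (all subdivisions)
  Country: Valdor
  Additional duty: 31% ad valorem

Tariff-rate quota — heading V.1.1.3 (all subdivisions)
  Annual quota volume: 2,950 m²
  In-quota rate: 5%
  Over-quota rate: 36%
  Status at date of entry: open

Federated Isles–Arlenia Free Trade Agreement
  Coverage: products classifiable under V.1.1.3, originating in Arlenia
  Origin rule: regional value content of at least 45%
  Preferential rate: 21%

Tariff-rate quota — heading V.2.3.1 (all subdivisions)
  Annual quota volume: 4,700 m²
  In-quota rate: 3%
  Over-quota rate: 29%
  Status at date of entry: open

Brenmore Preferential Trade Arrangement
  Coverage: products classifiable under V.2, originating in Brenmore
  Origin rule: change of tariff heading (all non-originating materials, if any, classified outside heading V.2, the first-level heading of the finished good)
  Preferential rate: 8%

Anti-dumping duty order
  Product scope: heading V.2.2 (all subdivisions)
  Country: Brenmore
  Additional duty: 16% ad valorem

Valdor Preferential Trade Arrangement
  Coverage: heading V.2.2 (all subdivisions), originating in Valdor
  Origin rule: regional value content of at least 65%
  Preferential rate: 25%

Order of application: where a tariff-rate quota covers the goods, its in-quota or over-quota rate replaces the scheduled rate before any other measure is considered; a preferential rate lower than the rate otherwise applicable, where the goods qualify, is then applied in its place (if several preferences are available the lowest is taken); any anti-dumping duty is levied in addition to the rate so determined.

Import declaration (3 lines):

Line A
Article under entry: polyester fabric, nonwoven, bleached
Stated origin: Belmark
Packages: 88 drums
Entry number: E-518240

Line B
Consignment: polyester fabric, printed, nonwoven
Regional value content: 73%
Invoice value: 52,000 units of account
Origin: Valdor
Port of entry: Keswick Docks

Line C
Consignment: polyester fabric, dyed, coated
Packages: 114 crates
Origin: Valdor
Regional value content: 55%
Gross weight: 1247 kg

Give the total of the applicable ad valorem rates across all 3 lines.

Line A: polyester → V.2; nonwoven → V.2.1; bleached → V.2.1.2. Scheduled 35%. No special measure applies. → 35%.
Line B: polyester → V.2; nonwoven → V.2.1; printed → V.2.1.1. Scheduled 9%. Valdor agreement on V.2.2: V.2.1.1 not covered; anti-dumping (Valdor, V.2.1): +31%; total 9% + 31% = 40%. → 40%.
Line C: polyester → V.2; coated → V.2.2; dyed → V.2.2.4. Scheduled 13%. Valdor agreement on V.2.2: RVC < 65%. → 13%.
Sum: 35% + 40% + 13% = 88%.

88%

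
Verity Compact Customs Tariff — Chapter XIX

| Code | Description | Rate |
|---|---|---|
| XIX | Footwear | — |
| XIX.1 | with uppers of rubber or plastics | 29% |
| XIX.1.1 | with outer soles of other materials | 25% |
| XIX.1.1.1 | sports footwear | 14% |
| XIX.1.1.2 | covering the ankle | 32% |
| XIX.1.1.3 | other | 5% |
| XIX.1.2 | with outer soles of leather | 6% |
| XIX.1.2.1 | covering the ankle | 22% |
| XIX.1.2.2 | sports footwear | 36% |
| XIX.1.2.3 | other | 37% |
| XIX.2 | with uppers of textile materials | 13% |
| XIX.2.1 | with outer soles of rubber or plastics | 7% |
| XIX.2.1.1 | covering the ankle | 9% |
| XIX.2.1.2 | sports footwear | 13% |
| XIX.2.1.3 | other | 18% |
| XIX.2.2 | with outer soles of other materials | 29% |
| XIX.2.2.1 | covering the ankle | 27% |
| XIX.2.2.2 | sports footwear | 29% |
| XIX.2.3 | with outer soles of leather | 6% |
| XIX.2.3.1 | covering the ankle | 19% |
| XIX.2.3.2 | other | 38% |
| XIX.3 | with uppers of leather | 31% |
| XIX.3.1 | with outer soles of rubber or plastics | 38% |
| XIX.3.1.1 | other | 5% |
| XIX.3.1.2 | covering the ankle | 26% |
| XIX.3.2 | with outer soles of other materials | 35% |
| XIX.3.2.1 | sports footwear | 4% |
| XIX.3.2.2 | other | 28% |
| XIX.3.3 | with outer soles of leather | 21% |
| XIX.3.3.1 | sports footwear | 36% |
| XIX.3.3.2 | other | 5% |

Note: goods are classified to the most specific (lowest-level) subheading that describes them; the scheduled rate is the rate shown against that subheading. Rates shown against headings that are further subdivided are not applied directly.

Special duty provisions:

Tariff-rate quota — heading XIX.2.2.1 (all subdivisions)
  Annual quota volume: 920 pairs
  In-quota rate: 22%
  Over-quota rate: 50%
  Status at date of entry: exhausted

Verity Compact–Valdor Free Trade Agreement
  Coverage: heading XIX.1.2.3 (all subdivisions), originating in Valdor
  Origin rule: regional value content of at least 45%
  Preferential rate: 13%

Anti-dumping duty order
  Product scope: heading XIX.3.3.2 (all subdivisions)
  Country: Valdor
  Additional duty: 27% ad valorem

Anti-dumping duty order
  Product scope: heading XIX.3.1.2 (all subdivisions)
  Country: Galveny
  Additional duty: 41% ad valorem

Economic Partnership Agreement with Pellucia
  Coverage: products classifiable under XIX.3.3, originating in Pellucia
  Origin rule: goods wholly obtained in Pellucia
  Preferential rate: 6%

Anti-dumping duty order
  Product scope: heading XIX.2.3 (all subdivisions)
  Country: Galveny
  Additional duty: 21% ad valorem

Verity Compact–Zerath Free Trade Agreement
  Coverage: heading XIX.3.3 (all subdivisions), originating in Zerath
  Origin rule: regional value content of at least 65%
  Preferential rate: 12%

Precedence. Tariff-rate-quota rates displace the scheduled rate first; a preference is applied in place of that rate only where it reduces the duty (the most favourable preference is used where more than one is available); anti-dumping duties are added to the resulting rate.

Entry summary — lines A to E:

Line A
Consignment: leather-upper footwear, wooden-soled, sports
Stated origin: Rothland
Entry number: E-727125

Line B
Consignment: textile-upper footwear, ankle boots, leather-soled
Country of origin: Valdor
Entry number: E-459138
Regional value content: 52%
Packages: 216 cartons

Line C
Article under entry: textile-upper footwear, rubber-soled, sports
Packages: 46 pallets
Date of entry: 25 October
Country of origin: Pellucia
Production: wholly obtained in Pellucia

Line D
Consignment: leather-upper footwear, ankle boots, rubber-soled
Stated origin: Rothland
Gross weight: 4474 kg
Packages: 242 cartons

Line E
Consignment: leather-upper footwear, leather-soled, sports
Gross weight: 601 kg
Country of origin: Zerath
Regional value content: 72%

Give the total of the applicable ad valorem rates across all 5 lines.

Line A: leather-upper → XIX.3; wooden-soled → XIX.3.2; sports → XIX.3.2.1. Scheduled 4%. No special measure applies. → 4%.
Line B: textile-upper → XIX.2; leather-soled → XIX.2.3; ankle boots → XIX.2.3.1. Scheduled 19%. Valdor agreement on XIX.1.2.3: XIX.2.3.1 not covered. → 19%.
Line C: textile-upper → XIX.2; rubber-soled → XIX.2.1; sports → XIX.2.1.2. Scheduled 13%. Pellucia agreement on XIX.3.3: XIX.2.1.2 not covered. → 13%.
Line D: leather-upper → XIX.3; rubber-soled → XIX.3.1; ankle boots → XIX.3.1.2. Scheduled 26%. No special measure applies. → 26%.
Line E: leather-upper → XIX.3; leather-soled → XIX.3.3; sports → XIX.3.3.1. Scheduled 36%. Zerath agreement on XIX.3.3: RVC ≥ 65% → 12% available; preferential 12%. → 12%.
Sum: 4% + 19% + 13% + 26% + 12% = 74%.

74%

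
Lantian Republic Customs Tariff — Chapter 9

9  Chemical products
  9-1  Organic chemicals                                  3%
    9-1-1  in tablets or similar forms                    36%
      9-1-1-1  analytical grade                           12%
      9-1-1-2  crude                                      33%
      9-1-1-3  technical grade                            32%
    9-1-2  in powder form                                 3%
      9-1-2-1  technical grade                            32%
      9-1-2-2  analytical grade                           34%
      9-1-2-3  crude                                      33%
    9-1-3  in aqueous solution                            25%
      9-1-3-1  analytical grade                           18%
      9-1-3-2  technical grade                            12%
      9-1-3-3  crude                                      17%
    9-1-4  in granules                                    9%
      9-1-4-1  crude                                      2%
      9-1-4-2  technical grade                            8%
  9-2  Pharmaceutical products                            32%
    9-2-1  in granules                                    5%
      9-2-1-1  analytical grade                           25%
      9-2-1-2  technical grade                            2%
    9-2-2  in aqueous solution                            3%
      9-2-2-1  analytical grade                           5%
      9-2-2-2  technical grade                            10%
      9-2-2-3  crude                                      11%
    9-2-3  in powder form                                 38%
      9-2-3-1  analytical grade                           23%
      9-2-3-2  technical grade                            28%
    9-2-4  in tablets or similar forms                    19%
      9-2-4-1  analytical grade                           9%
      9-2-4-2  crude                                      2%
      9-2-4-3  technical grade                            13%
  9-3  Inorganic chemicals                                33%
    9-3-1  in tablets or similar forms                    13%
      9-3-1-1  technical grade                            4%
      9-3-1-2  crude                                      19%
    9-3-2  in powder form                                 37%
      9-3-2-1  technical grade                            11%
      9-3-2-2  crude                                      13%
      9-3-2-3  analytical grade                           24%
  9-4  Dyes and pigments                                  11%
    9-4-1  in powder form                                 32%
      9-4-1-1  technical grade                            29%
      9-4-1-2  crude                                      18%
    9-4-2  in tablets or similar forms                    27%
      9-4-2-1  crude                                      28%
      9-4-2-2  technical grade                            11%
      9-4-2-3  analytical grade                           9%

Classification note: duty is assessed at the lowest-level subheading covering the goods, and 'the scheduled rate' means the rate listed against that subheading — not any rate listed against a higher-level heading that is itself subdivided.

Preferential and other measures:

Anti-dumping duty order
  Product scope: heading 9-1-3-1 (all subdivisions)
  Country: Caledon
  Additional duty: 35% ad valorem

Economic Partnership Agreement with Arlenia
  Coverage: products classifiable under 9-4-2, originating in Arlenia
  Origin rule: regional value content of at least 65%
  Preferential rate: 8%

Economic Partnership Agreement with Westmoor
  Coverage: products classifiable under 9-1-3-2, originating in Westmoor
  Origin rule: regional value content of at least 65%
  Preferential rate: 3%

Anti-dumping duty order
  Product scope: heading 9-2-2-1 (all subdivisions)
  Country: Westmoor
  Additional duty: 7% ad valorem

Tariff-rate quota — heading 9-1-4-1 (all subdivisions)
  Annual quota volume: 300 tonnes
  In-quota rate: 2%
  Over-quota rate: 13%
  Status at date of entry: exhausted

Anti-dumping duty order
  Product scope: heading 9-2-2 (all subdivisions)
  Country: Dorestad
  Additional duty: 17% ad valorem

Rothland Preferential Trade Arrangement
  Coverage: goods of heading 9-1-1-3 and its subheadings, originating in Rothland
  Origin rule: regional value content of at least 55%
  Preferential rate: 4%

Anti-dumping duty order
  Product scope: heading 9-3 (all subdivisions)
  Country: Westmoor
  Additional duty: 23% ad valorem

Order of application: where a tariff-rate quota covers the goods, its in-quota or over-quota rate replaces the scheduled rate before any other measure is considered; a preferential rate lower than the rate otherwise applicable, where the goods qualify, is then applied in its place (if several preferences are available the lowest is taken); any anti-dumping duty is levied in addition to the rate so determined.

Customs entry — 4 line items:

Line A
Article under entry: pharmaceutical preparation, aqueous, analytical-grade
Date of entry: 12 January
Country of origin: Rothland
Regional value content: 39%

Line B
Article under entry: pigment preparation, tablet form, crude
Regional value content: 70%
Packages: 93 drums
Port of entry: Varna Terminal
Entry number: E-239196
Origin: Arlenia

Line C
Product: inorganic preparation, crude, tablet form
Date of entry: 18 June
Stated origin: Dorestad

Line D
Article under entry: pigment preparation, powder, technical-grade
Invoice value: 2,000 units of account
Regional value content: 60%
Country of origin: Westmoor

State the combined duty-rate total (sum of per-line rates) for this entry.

Line A: pharmaceutical → 9-2; aqueous → 9-2-2; analytical-grade → 9-2-2-1. Scheduled 5%. Rothland agreement on 9-1-1-3: 9-2-2-1 not covered. → 5%.
Line B: pigment → 9-4; tablet form → 9-4-2; crude → 9-4-2-1. Scheduled 28%. Arlenia agreement on 9-4-2: RVC ≥ 65% → 8% available; preferential 8%. → 8%.
Line C: inorganic → 9-3; tablet form → 9-3-1; crude → 9-3-1-2. Scheduled 19%. No special measure applies. → 19%.
Line D: pigment → 9-4; powder → 9-4-1; technical-grade → 9-4-1-1. Scheduled 29%. Westmoor agreement on 9-1-3-2: 9-4-1-1 not covered. → 29%.
Sum: 5% + 8% + 19% + 29% = 61%.

61%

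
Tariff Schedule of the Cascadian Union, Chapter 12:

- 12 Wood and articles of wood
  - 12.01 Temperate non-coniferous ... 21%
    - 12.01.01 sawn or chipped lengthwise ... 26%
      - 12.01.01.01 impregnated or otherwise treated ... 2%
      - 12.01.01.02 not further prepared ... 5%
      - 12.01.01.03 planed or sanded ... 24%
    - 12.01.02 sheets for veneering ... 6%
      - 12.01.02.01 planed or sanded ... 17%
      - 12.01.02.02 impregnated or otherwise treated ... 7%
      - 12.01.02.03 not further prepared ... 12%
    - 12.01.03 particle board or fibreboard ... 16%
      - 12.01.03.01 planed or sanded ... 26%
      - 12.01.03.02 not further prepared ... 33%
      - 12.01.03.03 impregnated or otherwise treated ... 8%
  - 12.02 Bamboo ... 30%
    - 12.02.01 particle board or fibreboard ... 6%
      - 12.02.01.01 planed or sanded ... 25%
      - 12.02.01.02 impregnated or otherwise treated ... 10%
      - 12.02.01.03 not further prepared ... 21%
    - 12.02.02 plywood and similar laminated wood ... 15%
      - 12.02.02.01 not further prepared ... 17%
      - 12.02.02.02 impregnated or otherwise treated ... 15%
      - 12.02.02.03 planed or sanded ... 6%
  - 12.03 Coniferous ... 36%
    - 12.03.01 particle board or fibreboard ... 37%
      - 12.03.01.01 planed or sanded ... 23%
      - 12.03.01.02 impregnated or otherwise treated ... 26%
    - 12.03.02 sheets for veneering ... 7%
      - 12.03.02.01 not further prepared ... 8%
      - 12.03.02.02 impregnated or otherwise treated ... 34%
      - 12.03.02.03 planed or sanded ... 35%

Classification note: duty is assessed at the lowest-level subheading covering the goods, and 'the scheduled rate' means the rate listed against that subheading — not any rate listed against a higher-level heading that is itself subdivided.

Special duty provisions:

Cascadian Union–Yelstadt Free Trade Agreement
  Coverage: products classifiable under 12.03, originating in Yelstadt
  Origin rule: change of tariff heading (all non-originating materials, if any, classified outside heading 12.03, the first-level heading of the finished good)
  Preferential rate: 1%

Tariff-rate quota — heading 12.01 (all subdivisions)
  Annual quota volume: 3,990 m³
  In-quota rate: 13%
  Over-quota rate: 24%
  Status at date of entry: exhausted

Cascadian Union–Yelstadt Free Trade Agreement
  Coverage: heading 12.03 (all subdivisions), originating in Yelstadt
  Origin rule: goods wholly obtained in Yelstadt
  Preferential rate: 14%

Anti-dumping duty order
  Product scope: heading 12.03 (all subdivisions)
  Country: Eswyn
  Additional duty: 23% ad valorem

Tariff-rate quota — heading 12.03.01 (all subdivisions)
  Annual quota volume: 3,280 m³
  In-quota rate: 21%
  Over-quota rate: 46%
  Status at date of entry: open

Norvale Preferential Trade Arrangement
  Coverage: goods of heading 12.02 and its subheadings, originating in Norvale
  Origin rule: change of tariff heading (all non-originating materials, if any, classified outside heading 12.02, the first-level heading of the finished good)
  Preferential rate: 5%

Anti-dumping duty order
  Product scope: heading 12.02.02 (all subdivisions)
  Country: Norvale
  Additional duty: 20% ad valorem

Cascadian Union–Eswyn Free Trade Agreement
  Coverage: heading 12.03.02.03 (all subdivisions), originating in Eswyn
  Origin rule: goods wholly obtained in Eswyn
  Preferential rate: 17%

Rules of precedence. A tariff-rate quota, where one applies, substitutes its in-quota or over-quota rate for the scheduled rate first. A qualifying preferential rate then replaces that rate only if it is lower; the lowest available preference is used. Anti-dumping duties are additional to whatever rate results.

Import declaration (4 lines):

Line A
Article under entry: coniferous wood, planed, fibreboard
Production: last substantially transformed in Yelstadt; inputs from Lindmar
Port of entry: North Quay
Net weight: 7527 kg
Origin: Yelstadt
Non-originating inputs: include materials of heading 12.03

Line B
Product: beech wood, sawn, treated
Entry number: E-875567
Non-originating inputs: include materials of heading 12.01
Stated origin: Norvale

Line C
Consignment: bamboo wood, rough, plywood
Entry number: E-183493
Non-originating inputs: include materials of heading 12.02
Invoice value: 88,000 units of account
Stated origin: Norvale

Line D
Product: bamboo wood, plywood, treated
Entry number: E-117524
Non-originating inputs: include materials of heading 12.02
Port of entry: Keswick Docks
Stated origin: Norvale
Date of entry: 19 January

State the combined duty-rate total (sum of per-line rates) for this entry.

117%

Line A: coniferous → 12.03; fibreboard → 12.03.01; planed → 12.03.01.01. Scheduled 23%. quota on 12.03.01 open → in-quota 21%; Yelstadt agreement on 12.03: CTH not met; Yelstadt agreement on 12.03: not wholly obtained. → 21%.
Line B: beech → 12.01; sawn → 12.01.01; treated → 12.01.01.01. Scheduled 2%. quota on 12.01 exhausted → over-quota 24%; Norvale agreement on 12.02: 12.01.01.01 not covered. → 24%.
Line C: bamboo → 12.02; plywood → 12.02.02; rough → 12.02.02.01. Scheduled 17%. Norvale agreement on 12.02: CTH not met; anti-dumping (Norvale, 12.02.02): +20%; total 17% + 20% = 37%. → 37%.
Line D: bamboo → 12.02; plywood → 12.02.02; treated → 12.02.02.02. Scheduled 15%. Norvale agreement on 12.02: CTH not met; anti-dumping (Norvale, 12.02.02): +20%; total 15% + 20% = 35%. → 35%.
Sum: 21% + 24% + 37% + 35% = 117%.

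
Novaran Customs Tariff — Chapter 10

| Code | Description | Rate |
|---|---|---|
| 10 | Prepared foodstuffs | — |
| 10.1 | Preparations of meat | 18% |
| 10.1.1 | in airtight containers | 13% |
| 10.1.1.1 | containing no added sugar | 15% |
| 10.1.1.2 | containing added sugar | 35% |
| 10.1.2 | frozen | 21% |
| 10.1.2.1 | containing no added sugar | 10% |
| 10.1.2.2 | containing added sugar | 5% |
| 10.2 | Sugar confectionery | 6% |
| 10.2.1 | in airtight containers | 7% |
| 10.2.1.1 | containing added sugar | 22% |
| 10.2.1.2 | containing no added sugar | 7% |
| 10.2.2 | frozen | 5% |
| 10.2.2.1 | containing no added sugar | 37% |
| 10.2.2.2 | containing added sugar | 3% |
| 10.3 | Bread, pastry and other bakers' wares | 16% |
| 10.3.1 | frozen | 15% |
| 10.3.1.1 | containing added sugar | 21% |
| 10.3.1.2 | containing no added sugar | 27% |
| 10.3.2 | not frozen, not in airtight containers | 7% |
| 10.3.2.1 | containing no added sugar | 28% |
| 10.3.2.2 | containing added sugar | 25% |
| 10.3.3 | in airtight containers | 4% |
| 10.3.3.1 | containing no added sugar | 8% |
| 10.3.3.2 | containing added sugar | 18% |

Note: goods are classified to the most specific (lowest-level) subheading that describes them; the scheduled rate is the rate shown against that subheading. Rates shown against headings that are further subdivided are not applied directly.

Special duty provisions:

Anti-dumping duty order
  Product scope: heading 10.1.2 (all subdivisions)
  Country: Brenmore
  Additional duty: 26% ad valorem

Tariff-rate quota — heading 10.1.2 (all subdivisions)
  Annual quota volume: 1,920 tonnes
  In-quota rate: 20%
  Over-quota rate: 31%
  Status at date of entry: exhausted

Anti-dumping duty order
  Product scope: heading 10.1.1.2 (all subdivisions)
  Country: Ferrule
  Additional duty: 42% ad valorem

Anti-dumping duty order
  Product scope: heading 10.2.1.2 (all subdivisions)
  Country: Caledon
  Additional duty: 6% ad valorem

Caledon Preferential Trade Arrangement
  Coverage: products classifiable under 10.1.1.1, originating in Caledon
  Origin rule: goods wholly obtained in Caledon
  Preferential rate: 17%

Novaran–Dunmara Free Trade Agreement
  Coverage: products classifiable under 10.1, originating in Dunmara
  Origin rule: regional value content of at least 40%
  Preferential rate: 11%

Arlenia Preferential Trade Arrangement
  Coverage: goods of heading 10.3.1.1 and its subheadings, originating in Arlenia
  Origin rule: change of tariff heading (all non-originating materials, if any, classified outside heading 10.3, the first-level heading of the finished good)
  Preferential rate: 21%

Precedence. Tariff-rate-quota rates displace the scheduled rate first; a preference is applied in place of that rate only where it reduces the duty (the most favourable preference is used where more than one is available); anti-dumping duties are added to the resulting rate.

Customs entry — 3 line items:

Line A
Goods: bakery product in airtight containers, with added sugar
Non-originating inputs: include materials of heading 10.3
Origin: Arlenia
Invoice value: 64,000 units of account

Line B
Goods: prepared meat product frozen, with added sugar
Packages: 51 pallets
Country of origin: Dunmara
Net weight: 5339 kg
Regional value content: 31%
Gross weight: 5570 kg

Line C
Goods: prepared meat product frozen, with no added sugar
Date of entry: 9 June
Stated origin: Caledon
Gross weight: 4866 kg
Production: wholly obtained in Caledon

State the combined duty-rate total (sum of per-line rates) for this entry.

Line A: bakery product → 10.3; in airtight containers → 10.3.3; with added sugar → 10.3.3.2. Scheduled 18%. Arlenia agreement on 10.3.1.1: 10.3.3.2 not covered. → 18%.
Line B: prepared meat product → 10.1; frozen → 10.1.2; with added sugar → 10.1.2.2. Scheduled 5%. quota on 10.1.2 exhausted → over-quota 31%; Dunmara agreement on 10.1: RVC < 40%. → 31%.
Line C: prepared meat product → 10.1; frozen → 10.1.2; with no added sugar → 10.1.2.1. Scheduled 10%. quota on 10.1.2 exhausted → over-quota 31%; Caledon agreement on 10.1.1.1: 10.1.2.1 not covered. → 31%.
Sum: 18% + 31% + 31% = 80%.

80%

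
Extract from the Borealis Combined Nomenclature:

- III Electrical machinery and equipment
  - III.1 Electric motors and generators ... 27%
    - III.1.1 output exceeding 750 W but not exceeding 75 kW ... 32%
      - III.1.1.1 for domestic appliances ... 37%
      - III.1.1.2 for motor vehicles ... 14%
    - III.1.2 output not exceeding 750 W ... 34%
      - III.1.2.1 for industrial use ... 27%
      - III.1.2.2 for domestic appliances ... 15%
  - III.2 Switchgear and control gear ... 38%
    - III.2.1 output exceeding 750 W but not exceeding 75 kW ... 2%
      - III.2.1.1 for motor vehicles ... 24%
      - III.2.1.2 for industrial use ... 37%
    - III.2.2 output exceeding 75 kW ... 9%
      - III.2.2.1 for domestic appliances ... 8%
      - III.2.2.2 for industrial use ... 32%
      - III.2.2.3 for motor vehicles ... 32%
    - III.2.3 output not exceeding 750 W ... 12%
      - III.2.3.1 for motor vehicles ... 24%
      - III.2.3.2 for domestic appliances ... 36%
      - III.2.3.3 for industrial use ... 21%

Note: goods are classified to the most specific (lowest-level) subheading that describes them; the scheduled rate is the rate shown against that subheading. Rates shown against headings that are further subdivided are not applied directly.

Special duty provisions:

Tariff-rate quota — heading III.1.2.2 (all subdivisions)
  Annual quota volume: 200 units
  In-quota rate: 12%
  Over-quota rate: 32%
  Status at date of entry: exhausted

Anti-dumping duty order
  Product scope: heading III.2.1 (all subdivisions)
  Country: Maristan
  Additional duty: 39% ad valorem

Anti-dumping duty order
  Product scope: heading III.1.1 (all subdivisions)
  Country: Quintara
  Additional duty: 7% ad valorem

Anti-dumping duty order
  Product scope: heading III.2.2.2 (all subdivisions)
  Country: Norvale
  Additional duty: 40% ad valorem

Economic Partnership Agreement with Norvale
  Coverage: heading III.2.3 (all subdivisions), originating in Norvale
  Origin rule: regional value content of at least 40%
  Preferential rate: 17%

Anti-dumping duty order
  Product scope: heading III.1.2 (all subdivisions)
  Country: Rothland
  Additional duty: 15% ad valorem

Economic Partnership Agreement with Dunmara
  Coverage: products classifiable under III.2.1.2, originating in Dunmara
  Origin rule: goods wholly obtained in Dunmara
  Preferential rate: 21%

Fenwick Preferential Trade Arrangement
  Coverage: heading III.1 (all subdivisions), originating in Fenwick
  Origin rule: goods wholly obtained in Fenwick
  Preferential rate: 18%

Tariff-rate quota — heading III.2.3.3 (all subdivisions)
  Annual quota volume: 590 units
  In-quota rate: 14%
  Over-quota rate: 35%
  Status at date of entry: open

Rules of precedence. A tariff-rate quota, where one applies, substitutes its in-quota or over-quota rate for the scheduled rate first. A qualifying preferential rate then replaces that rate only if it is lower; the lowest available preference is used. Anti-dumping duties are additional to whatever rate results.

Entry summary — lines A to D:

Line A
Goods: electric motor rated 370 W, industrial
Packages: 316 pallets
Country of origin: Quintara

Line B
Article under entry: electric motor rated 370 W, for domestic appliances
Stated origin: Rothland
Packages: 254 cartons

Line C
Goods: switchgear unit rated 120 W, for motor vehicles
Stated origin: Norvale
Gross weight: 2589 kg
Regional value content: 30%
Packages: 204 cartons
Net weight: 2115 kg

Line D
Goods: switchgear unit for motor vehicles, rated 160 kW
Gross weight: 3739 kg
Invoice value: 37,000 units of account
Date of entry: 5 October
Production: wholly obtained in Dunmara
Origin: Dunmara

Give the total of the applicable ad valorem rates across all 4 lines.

130%

Line A: electric motor → III.1; rated 370 W → III.1.2; industrial → III.1.2.1. Scheduled 27%. No special measure applies. → 27%.
Line B: electric motor → III.1; rated 370 W → III.1.2; for domestic appliances → III.1.2.2. Scheduled 15%. quota on III.1.2.2 exhausted → over-quota 32%; anti-dumping (Rothland, III.1.2): +15%; total 32% + 15% = 47%. → 47%.
Line C: switchgear unit → III.2; rated 120 W → III.2.3; for motor vehicles → III.2.3.1. Scheduled 24%. Norvale agreement on III.2.3: RVC < 40%. → 24%.
Line D: switchgear unit → III.2; rated 160 kW → III.2.2; for motor vehicles → III.2.2.3. Scheduled 32%. Dunmara agreement on III.2.1.2: III.2.2.3 not covered. → 32%.
Sum: 27% + 47% + 24% + 32% = 130%.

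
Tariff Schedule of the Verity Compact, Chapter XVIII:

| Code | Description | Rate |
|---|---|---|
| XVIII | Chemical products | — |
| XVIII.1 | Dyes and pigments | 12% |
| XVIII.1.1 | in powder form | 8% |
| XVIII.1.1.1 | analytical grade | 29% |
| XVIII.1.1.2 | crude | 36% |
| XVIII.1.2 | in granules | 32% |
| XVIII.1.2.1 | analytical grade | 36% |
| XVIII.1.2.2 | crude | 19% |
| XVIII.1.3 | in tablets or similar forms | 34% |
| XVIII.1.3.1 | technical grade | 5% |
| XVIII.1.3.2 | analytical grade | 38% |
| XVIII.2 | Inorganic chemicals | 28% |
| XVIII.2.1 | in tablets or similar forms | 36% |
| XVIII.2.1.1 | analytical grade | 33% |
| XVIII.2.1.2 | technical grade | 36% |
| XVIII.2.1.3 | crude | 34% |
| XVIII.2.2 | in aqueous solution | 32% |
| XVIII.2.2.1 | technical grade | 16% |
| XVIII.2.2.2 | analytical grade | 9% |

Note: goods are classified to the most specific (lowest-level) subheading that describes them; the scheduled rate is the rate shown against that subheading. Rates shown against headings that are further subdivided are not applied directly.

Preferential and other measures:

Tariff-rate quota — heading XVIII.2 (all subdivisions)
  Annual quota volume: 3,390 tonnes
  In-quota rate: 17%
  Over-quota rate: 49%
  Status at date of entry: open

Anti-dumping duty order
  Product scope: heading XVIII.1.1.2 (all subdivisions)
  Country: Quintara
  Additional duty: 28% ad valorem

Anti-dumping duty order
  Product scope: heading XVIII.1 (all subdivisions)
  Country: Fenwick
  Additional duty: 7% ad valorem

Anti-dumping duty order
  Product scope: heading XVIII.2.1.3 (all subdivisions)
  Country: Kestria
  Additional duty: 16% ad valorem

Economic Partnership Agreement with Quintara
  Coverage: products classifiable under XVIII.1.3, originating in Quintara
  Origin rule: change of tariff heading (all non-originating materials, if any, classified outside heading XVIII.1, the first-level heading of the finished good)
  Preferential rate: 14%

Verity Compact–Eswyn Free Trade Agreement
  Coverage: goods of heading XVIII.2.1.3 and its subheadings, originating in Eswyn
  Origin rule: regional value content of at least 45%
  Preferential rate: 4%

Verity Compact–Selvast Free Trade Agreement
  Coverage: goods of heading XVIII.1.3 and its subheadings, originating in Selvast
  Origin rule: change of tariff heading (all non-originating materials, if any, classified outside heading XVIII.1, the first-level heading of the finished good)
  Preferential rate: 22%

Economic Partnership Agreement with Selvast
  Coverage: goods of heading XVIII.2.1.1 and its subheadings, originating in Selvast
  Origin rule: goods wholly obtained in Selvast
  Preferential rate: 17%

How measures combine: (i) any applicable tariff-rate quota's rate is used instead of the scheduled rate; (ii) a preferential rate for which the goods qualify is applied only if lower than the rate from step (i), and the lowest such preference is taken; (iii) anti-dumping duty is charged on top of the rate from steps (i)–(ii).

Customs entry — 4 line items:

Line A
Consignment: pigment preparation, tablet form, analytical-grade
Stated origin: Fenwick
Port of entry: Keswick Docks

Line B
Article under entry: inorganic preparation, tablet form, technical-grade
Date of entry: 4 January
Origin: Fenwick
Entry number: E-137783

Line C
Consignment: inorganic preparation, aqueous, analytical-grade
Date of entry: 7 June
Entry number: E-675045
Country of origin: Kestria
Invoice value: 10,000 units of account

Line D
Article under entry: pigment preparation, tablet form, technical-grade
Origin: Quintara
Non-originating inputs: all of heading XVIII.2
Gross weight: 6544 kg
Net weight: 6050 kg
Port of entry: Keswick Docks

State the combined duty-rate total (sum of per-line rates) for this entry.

84%

Line A: pigment → XVIII.1; tablet form → XVIII.1.3; analytical-grade → XVIII.1.3.2. Scheduled 38%. anti-dumping (Fenwick, XVIII.1): +7%; total 38% + 7% = 45%. → 45%.
Line B: inorganic → XVIII.2; tablet form → XVIII.2.1; technical-grade → XVIII.2.1.2. Scheduled 36%. quota on XVIII.2 open → in-quota 17%. → 17%.
Line C: inorganic → XVIII.2; aqueous → XVIII.2.2; analytical-grade → XVIII.2.2.2. Scheduled 9%. quota on XVIII.2 open → in-quota 17%. → 17%.
Line D: pigment → XVIII.1; tablet form → XVIII.1.3; technical-grade → XVIII.1.3.1. Scheduled 5%. Quintara agreement on XVIII.1.3: CTH met → 14% available; preference 14% not lower than 5% → no reduction. → 5%.
Sum: 45% + 17% + 17% + 5% = 84%.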